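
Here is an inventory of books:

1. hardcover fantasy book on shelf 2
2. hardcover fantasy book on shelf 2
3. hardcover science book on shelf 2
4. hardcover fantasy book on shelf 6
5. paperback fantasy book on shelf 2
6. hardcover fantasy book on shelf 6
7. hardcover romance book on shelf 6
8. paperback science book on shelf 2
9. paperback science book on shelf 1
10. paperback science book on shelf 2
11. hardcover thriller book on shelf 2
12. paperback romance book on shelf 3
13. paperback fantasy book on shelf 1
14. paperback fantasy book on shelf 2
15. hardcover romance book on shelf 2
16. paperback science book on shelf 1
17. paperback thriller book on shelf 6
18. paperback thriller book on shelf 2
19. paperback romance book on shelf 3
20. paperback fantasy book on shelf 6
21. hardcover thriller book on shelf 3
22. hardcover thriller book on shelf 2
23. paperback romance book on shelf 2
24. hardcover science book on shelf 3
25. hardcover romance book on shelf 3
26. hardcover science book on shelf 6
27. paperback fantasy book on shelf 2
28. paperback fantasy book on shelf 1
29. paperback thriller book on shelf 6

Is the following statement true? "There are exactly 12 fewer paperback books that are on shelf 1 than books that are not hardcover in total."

|paperback books on shelf 1| = 4.
|books that are not hardcover| = 16.
The claim requires 16 − 4 (= 12) to equal 12, which holds.

True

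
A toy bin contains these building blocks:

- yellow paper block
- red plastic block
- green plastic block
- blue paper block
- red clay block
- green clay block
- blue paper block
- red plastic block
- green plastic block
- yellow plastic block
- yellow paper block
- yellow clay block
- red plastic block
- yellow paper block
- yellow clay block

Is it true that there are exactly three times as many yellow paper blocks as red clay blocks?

True

yellow paper blocks: 3.
red clay blocks: 1.
The claim requires 3 = 3 × 1 = 3, which holds.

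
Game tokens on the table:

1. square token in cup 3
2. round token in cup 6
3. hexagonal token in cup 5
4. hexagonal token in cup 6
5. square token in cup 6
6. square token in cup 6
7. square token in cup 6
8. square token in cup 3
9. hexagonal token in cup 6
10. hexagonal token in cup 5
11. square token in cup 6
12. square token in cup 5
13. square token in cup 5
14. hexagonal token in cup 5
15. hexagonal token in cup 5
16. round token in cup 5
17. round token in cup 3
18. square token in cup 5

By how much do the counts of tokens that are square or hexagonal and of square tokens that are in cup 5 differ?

tokens that are square or hexagonal: 15. square tokens in cup 5: 3.
|15 − 3| = 15 − 3 = 12.

12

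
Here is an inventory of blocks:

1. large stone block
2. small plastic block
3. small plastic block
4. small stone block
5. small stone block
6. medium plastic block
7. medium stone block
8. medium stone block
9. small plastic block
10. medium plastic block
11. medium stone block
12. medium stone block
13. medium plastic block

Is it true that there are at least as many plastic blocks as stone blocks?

False

There are 6 plastic blocks.
There are 7 stone blocks.
The claim requires 6 ≥ 7, which does not hold.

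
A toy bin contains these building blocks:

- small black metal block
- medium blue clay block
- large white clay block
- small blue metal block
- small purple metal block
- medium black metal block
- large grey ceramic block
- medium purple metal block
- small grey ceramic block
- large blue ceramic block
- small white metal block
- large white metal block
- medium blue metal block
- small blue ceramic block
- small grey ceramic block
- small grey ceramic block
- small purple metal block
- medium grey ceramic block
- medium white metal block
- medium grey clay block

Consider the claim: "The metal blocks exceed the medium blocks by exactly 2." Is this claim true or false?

False

There are 10 metal blocks.
There are 7 medium blocks.
The claim requires 10 − 7 (= 3) to equal 2, which does not hold.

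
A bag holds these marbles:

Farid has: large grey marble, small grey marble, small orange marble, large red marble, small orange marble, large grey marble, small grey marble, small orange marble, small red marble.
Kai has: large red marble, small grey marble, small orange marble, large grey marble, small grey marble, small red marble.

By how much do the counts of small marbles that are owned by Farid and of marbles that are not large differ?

small marbles owned by Farid: 6. marbles that are not large: 10.
|6 − 10| = 10 − 6 = 4.

4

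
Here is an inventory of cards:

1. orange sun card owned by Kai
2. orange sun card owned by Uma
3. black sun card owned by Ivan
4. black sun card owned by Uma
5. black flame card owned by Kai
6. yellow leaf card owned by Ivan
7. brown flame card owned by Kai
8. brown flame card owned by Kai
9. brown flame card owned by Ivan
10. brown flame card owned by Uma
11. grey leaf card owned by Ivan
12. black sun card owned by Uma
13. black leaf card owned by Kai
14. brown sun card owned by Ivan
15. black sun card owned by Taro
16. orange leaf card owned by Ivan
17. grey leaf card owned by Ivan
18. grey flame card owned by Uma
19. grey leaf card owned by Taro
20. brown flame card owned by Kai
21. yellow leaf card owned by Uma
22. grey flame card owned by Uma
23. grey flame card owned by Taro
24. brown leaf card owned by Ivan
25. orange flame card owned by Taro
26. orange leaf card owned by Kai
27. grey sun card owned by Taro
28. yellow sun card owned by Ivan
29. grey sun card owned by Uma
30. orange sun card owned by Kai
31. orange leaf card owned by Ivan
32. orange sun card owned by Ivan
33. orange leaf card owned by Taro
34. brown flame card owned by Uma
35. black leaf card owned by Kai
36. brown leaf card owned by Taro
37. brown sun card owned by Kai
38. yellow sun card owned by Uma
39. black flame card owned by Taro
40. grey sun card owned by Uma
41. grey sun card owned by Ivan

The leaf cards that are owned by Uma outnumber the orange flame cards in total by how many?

leaf cards owned by Uma: 1.
orange flame cards: 1.
1 − 1 = 0.

0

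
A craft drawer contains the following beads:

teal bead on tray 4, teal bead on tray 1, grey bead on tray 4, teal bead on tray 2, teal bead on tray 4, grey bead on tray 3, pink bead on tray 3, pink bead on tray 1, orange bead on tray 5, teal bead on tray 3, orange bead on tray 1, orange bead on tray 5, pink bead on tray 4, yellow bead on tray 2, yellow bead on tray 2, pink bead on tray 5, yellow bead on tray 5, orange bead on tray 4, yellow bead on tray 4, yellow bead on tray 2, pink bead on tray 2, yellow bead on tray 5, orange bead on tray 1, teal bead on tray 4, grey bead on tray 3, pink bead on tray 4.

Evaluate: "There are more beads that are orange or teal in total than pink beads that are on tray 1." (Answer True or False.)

True

|beads that are orange or teal| = 11.
|pink beads on tray 1| = 1.
The claim requires 11 > 1, which holds.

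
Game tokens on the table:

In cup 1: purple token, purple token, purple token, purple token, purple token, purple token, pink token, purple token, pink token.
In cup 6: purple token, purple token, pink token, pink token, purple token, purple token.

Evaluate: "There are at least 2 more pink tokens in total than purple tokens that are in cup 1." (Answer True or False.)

False

There are 4 pink tokens.
There are 7 purple tokens in cup 1.
The claim requires 4 − 7 = -3 ≥ 2, which does not hold.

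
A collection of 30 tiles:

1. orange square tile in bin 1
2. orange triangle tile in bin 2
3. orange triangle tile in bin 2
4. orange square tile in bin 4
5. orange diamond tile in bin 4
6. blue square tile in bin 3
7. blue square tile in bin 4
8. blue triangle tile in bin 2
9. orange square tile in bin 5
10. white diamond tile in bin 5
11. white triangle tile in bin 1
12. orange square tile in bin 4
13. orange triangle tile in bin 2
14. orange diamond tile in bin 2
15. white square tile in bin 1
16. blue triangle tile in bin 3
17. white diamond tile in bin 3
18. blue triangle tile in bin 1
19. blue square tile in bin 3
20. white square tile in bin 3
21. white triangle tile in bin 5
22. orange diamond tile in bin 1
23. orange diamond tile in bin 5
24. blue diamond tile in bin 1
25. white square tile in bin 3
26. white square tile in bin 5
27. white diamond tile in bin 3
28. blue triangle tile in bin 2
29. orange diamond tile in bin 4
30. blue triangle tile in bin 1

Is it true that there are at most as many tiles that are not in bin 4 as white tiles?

tiles that are not in bin 4: 25.
white tiles: 9.
The claim requires 25 ≤ 9, which does not hold.

False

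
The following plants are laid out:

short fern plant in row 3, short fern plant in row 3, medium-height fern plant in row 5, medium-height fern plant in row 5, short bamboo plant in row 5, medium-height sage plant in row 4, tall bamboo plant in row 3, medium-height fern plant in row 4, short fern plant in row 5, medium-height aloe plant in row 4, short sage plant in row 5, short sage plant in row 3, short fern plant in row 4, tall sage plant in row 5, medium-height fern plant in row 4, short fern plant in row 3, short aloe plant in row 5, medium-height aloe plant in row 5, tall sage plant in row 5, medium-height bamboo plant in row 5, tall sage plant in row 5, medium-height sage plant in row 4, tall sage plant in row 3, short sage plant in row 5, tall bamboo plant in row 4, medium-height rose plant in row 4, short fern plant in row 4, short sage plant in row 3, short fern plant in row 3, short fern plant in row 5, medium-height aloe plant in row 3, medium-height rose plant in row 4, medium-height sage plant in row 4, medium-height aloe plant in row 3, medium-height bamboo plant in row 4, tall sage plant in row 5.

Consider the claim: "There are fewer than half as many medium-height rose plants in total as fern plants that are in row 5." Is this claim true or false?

False

|medium-height rose plants| = 2.
|fern plants in row 5| = 4.
The claim requires 2 × 2 = 4 < 4, which does not hold.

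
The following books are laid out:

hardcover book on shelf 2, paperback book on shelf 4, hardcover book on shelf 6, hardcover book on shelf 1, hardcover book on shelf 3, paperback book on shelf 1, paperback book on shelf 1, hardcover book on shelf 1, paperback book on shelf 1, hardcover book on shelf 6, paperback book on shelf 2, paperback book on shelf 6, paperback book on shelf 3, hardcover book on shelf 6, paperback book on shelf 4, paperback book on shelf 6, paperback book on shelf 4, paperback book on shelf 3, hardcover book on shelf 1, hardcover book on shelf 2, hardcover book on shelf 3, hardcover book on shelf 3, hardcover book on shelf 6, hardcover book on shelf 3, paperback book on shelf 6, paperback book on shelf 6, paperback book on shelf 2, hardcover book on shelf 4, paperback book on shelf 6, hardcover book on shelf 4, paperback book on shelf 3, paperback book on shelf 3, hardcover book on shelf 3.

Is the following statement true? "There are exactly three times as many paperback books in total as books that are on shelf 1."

False

paperback books: 17.
books on shelf 1: 6.
The claim requires 17 = 3 × 6 = 18, which does not hold.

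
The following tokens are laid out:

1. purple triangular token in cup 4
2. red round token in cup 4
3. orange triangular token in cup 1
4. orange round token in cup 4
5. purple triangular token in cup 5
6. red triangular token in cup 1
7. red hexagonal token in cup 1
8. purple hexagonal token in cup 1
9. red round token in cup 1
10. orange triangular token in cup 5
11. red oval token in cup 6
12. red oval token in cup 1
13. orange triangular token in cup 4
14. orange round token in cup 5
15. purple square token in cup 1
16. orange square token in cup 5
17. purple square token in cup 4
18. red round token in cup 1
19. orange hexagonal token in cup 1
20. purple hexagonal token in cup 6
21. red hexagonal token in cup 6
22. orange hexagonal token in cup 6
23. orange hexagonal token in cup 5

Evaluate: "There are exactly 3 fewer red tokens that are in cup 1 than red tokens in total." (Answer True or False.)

True

|red tokens in cup 1| = 5.
|red tokens| = 8.
The claim requires 8 − 5 (= 3) to equal 3, which holds.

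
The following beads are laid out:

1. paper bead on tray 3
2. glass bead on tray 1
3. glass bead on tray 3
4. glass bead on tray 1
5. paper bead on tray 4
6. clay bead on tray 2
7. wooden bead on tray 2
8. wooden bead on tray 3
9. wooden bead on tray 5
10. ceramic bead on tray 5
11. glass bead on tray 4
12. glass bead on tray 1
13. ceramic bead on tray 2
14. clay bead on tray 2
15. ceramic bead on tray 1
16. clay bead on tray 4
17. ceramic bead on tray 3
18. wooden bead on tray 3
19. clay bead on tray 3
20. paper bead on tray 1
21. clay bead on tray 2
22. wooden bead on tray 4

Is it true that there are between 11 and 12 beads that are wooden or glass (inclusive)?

False

beads that are wooden or glass: 10.
The claim requires 11 ≤ 10 ≤ 12, which does not hold.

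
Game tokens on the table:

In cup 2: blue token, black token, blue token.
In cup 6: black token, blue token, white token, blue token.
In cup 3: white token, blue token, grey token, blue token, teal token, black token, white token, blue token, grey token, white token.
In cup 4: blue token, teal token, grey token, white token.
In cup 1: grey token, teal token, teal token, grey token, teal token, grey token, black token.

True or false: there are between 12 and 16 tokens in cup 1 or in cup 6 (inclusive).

False

|tokens in cup 1 or in cup 6| = 11.
The claim requires 12 ≤ 11 ≤ 16, which does not hold.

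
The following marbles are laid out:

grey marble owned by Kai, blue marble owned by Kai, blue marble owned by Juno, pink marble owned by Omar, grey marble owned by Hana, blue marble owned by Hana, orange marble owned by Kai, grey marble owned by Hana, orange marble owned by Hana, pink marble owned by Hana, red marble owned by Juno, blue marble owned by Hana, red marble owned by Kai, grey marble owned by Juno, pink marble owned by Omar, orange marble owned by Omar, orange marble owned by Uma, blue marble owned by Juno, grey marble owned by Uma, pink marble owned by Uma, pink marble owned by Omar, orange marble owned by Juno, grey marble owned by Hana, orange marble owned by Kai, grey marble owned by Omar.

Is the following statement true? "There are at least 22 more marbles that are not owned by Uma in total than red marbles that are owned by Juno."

False

marbles that are not owned by Uma: 22.
red marbles owned by Juno: 1.
The claim requires 22 − 1 = 21 ≥ 22, which does not hold.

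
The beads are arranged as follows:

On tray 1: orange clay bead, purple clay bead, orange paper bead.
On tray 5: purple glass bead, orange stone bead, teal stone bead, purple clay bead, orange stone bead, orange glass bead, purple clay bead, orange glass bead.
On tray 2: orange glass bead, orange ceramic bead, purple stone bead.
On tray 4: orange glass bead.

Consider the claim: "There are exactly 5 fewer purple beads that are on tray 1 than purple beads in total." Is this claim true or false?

False

purple beads on tray 1: 1.
purple beads: 5.
The claim requires 5 − 1 (= 4) to equal 5, which does not hold.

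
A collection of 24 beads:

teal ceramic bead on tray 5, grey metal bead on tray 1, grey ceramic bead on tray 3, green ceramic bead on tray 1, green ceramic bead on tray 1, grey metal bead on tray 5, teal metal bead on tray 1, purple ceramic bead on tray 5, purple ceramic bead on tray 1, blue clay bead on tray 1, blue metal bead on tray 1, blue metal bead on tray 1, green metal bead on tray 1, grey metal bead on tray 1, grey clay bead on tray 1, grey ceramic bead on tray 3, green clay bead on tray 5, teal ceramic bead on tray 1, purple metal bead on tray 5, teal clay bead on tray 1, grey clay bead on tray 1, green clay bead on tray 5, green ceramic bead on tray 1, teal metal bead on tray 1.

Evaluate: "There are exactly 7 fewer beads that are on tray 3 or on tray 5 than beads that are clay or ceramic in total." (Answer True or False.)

|beads on tray 3 or on tray 5| = 8.
|beads that are clay or ceramic| = 15.
The claim requires 15 − 8 (= 7) to equal 7, which holds.

True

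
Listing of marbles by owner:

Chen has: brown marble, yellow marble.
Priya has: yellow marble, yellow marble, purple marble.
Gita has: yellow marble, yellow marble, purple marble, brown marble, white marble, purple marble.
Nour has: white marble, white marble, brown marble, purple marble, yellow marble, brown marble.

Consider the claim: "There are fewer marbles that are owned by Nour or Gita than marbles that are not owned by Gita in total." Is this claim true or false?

marbles owned by Nour or Gita: 12.
marbles that are not owned by Gita: 11.
The claim requires 12 < 11, which does not hold.

False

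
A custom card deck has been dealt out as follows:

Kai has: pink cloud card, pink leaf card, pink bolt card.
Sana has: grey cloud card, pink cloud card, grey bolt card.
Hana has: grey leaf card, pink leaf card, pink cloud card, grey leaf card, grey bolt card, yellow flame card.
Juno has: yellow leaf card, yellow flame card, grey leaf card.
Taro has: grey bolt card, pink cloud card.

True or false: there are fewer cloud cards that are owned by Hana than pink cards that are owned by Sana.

False

cloud cards owned by Hana: 1.
pink cards owned by Sana: 1.
The claim requires 1 < 1, which does not hold.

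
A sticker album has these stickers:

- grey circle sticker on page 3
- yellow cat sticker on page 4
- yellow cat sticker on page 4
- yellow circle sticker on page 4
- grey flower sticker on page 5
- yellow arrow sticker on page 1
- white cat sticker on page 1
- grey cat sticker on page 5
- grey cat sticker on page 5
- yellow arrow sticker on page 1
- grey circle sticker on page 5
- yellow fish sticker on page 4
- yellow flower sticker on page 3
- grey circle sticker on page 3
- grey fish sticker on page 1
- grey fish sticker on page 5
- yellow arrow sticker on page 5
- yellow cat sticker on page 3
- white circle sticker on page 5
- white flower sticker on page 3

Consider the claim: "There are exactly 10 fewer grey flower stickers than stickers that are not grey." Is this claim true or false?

False

|grey flower stickers| = 1.
|stickers that are not grey| = 12.
The claim requires 12 − 1 (= 11) to equal 10, which does not hold.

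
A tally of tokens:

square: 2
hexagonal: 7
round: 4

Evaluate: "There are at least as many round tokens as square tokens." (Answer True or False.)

round tokens: 4.
square tokens: 2.
The claim requires 4 ≥ 2, which holds.

True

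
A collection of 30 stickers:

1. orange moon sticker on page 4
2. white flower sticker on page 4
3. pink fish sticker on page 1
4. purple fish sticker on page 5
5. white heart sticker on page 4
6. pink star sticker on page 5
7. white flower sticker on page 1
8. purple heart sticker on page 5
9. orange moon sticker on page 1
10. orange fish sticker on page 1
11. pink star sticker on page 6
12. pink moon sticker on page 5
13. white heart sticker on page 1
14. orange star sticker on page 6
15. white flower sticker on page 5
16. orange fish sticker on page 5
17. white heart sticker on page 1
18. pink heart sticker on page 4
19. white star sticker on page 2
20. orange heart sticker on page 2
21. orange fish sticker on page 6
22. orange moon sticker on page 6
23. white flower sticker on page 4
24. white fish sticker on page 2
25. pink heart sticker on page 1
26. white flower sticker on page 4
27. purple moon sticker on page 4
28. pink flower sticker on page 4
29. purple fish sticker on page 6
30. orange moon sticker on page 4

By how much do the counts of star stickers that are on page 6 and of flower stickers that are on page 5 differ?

1

star stickers on page 6: 2. flower stickers on page 5: 1.
|2 − 1| = 2 − 1 = 1.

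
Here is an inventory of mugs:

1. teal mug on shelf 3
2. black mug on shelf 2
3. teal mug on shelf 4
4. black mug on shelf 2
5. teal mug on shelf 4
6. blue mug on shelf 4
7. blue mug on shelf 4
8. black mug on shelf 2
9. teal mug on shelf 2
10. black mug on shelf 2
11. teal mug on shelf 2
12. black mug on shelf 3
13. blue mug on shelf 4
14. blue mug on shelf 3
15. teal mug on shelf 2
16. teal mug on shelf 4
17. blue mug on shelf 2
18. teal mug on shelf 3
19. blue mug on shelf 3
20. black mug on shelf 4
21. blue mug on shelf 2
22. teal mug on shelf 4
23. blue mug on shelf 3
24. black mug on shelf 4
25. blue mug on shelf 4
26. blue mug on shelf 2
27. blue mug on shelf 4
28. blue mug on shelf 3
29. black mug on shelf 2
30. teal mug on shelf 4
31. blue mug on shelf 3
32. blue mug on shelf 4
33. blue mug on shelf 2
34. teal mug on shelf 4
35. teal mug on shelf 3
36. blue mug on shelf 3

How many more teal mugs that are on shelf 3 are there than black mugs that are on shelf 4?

1

teal mugs on shelf 3: 3.
black mugs on shelf 4: 2.
3 − 2 = 1.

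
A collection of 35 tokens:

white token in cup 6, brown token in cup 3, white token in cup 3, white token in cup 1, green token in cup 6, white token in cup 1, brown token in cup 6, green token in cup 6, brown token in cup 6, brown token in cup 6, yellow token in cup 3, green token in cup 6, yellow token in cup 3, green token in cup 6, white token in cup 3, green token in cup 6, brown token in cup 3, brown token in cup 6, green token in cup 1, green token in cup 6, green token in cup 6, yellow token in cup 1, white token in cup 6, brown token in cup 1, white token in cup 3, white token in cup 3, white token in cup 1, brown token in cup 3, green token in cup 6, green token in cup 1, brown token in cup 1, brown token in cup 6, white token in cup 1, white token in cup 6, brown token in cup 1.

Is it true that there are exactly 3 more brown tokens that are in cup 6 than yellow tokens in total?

False

|brown tokens in cup 6| = 5.
|yellow tokens| = 3.
The claim requires 5 − 3 (= 2) to equal 3, which does not hold.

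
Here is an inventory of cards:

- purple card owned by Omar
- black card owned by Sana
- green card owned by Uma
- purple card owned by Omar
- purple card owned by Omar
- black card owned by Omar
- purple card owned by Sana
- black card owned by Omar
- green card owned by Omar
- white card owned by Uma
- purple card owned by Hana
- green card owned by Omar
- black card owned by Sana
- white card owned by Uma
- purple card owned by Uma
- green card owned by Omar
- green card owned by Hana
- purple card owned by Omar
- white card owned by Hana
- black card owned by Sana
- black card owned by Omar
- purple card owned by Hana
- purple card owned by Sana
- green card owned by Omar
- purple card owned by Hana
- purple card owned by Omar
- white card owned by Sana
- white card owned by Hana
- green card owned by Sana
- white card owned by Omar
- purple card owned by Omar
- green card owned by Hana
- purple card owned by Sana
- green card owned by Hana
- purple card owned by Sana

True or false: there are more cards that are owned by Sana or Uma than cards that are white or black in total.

True

|cards owned by Sana or Uma| = 13.
|cards that are white or black| = 12.
The claim requires 13 > 12, which holds.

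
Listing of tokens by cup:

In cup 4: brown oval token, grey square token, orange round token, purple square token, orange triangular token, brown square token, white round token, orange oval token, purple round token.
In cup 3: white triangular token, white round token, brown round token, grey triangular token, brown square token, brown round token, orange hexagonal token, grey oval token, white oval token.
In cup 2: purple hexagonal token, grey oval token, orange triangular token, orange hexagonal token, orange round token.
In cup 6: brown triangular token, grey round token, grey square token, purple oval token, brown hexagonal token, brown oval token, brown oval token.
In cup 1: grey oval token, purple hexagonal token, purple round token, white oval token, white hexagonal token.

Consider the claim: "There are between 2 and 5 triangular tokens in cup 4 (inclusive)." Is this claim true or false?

False

|triangular tokens in cup 4| = 1.
The claim requires 2 ≤ 1 ≤ 5, which does not hold.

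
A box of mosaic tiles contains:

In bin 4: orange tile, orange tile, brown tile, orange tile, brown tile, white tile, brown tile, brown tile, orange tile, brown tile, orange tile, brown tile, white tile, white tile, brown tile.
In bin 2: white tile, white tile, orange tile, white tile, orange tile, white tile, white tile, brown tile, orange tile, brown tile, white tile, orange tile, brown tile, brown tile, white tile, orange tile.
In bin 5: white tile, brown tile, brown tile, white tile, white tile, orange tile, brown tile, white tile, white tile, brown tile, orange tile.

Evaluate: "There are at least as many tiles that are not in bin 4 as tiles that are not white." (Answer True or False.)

True

tiles that are not in bin 4: 27.
tiles that are not white: 27.
The claim requires 27 ≥ 27, which holds.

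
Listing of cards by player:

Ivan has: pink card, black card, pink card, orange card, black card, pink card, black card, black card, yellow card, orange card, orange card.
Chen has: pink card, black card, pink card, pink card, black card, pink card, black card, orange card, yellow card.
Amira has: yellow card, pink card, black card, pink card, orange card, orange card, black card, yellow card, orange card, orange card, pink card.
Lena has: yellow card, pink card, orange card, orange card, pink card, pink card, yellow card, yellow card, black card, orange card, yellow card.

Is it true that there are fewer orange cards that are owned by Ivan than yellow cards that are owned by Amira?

Count of orange cards owned by Ivan: 3.
Count of yellow cards owned by Amira: 2.
The claim requires 3 < 2, which does not hold.

False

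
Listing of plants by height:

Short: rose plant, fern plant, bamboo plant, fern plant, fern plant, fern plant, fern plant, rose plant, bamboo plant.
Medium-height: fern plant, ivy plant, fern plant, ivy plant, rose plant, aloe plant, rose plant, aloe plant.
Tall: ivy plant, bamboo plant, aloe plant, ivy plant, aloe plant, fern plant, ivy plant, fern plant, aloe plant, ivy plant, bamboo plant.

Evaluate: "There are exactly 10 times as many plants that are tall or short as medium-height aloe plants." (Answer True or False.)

True

|plants that are tall or short| = 20.
|medium-height aloe plants| = 2.
The claim requires 20 = 10 × 2 = 20, which holds.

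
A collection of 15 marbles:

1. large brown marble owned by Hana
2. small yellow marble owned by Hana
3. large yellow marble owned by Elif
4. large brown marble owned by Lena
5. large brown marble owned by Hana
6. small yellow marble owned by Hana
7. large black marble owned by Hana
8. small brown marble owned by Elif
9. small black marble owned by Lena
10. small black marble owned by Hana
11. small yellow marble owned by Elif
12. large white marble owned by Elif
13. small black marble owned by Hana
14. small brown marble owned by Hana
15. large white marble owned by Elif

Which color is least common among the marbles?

white

Counts by color: brown 5, black 4, yellow 4, white 2.
The minimum is 2, held uniquely by white.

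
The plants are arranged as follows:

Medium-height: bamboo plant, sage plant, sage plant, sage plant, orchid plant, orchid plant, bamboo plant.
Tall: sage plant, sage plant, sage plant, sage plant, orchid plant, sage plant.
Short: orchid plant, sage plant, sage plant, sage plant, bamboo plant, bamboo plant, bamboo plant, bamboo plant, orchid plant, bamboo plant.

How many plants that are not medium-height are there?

16

Total plants: 23; with the excluded value: 7; remaining 23 − 7 = 16.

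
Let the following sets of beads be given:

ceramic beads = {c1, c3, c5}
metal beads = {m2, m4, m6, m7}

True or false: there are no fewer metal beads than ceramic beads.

True

|metal beads| = 4.
|ceramic beads| = 3.
The claim requires 4 ≥ 3, which holds.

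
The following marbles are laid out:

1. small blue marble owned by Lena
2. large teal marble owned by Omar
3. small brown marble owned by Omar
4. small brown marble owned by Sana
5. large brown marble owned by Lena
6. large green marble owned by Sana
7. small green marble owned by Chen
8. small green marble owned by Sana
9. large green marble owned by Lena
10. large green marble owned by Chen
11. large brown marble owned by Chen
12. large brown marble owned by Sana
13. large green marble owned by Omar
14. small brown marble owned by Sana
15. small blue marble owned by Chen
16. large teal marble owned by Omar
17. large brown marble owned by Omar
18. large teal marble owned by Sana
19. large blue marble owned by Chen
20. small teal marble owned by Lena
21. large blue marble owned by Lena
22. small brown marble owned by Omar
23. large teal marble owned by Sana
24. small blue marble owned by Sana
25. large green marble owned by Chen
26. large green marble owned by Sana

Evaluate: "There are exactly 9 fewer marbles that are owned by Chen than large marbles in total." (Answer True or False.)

|marbles owned by Chen| = 6.
|large marbles| = 16.
The claim requires 16 − 6 (= 10) to equal 9, which does not hold.

False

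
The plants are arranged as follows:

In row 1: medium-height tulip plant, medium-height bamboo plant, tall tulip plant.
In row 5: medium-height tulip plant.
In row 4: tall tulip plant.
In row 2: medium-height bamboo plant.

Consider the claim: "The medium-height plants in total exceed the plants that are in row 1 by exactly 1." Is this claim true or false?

|medium-height plants| = 4.
|plants in row 1| = 3.
The claim requires 4 − 3 (= 1) to equal 1, which holds.

True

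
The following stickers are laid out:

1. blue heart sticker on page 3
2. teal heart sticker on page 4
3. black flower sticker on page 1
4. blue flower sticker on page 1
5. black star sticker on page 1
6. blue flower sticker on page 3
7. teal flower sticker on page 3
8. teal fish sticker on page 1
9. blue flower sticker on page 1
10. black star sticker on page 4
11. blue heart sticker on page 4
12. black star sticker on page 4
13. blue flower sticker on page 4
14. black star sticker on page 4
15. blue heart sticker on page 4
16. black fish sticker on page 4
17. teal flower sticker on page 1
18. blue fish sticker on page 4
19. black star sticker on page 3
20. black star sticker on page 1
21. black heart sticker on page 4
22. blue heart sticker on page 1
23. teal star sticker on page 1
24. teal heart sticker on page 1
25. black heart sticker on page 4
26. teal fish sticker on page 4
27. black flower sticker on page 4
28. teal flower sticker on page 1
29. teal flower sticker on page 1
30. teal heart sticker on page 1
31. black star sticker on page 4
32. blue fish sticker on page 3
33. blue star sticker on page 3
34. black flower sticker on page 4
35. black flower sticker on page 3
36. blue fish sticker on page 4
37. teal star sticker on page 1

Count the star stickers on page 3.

2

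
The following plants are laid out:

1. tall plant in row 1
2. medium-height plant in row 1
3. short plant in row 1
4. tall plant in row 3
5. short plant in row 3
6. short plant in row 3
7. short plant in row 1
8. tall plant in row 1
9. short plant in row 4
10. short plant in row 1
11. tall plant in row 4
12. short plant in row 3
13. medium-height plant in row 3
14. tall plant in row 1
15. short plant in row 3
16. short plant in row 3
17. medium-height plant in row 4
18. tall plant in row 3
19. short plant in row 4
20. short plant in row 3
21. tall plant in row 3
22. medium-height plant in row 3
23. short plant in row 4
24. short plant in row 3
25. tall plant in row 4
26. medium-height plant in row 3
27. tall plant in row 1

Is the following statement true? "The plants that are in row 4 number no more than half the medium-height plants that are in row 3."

False

|plants in row 4| = 6.
|medium-height plants in row 3| = 3.
The claim requires 2 × 6 = 12 ≤ 3, which does not hold.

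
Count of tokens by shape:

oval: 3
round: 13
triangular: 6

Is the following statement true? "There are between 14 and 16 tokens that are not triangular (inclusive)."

There are 16 tokens that are not triangular.
The claim requires 14 ≤ 16 ≤ 16, which holds.

True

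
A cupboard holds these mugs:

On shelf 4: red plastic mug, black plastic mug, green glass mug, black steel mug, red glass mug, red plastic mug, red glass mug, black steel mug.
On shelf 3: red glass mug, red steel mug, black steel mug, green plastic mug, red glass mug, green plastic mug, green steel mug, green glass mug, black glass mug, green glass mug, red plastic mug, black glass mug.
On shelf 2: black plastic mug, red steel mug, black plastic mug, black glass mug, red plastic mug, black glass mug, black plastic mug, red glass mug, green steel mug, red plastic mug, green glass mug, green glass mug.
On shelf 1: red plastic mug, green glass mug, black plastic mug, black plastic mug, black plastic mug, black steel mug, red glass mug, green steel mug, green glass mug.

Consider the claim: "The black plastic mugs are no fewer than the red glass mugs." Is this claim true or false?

There are 7 black plastic mugs.
There are 6 red glass mugs.
The claim requires 7 ≥ 6, which holds.

True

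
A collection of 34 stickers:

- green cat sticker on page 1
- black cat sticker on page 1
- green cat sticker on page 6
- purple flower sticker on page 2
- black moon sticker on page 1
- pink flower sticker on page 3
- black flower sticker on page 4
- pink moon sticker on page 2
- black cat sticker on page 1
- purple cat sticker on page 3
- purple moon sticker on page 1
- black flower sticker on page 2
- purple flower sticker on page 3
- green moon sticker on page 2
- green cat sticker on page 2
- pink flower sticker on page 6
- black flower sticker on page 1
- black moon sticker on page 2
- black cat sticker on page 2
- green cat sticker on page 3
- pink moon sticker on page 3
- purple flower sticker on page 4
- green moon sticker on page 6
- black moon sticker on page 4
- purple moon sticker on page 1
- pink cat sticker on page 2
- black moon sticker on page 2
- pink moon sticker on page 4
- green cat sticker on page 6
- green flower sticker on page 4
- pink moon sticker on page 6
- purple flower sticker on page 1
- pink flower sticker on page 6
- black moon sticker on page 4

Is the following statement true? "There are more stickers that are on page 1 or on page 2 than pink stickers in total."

True

|stickers on page 1 or on page 2| = 17.
|pink stickers| = 8.
The claim requires 17 > 8, which holds.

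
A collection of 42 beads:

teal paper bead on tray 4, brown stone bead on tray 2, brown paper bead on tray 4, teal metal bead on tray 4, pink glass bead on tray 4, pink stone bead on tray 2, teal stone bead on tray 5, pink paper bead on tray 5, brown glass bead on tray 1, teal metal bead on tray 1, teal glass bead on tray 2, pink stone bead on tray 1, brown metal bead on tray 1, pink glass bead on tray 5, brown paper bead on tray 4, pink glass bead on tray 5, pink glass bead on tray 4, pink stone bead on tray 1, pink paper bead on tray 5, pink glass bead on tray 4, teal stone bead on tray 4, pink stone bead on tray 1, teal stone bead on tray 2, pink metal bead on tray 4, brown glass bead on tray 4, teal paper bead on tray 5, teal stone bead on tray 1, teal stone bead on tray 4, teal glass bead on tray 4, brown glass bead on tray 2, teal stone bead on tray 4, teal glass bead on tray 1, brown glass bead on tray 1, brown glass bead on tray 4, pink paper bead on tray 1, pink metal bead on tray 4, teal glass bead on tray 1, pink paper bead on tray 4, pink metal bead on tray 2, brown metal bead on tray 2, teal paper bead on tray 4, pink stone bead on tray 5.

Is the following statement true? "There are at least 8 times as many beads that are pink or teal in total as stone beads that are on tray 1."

True

beads that are pink or teal: 32.
stone beads on tray 1: 4.
The claim requires 32 ≥ 8 × 4 = 32, which holds.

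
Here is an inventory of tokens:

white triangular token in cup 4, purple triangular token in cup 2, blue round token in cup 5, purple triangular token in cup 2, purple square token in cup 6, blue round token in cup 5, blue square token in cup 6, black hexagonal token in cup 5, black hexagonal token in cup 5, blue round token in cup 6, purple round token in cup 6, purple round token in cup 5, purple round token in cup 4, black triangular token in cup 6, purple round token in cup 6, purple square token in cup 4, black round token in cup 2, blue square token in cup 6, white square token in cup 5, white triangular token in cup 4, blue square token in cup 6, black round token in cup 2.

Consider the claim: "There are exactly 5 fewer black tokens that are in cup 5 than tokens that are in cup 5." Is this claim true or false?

There are 2 black tokens in cup 5.
There are 6 tokens in cup 5.
The claim requires 6 − 2 (= 4) to equal 5, which does not hold.

False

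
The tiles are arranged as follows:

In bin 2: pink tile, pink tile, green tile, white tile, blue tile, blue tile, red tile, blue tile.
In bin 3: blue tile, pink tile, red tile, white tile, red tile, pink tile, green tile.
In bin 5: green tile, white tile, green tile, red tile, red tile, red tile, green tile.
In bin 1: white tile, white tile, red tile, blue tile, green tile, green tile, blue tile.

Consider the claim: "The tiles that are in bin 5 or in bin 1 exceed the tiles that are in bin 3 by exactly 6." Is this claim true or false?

|tiles in bin 5 or in bin 1| = 14.
|tiles in bin 3| = 7.
The claim requires 14 − 7 (= 7) to equal 6, which does not hold.

False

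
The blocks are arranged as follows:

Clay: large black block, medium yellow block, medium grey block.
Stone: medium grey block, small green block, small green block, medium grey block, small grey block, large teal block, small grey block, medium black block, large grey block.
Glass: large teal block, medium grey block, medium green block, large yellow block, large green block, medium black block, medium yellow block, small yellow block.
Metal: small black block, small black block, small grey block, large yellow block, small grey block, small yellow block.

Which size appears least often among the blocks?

large

Counts by size: small 10, medium 9, large 7.
The minimum is 7, held uniquely by large.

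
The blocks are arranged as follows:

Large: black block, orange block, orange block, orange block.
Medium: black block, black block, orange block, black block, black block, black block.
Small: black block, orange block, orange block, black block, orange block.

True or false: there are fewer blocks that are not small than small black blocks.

There are 10 blocks that are not small.
There are 2 small black blocks.
The claim requires 10 < 2, which does not hold.

False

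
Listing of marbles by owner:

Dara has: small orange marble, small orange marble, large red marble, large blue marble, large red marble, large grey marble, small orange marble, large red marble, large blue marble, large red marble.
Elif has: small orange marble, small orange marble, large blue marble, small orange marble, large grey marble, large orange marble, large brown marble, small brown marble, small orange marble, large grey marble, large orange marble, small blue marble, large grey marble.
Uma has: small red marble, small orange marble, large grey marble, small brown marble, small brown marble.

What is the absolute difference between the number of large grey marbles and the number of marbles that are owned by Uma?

large grey marbles: 5. marbles owned by Uma: 5.
|5 − 5| = 5 − 5 = 0.

0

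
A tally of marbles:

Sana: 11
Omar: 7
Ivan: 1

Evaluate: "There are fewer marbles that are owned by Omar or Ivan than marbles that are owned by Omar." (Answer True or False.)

|marbles owned by Omar or Ivan| = 8.
|marbles owned by Omar| = 7.
The claim requires 8 < 7, which does not hold.

False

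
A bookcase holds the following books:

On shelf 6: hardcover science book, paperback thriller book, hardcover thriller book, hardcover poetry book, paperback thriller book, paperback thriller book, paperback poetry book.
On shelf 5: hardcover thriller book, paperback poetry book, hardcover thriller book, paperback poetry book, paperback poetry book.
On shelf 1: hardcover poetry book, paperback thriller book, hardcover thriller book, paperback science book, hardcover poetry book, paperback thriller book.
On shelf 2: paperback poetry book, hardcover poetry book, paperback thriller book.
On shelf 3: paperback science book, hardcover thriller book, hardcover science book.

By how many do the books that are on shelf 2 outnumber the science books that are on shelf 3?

1

books on shelf 2: 3.
science books on shelf 3: 2.
3 − 2 = 1.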